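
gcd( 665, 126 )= 7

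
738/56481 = 246/18827 = 0.01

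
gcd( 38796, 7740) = 12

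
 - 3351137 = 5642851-8993988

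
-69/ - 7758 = 23/2586 = 0.01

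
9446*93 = 878478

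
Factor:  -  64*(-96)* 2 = 12288 = 2^12*3^1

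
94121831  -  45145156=48976675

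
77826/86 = 904 + 41/43 = 904.95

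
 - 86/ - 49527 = 86/49527 = 0.00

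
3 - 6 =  - 3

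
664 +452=1116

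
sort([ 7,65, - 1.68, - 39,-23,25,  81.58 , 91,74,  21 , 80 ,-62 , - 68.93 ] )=[ - 68.93, - 62,-39,-23 ,-1.68 , 7,21, 25 , 65, 74,80,81.58, 91]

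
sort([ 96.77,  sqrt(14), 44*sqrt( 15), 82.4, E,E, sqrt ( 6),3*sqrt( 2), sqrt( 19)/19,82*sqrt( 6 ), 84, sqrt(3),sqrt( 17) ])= [ sqrt( 19)/19, sqrt(3), sqrt(6), E,E,sqrt( 14),sqrt( 17), 3*sqrt( 2), 82.4, 84, 96.77,44*sqrt( 15),  82*sqrt( 6)]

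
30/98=15/49 = 0.31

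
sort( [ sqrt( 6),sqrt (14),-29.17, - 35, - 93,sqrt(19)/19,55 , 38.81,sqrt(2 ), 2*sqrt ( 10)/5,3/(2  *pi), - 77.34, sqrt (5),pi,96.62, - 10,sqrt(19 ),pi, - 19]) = [ - 93, - 77.34 , - 35,  -  29.17, - 19,- 10,sqrt(  19 ) /19, 3/( 2*pi),2*sqrt(10)/5, sqrt( 2), sqrt( 5 ),sqrt(6),pi, pi,  sqrt ( 14), sqrt(19 ), 38.81,55,96.62 ]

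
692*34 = 23528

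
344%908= 344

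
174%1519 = 174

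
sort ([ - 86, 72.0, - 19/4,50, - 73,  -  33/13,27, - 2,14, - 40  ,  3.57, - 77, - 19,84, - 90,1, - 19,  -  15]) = [ - 90, - 86,-77, - 73, - 40, - 19, - 19, - 15,-19/4, - 33/13, - 2,1,3.57, 14,27, 50,72.0,84 ]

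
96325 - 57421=38904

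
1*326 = 326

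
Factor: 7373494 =2^1* 3686747^1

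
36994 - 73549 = -36555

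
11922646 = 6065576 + 5857070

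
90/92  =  45/46 = 0.98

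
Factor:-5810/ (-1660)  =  7/2=2^( - 1) * 7^1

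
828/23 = 36  =  36.00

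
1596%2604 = 1596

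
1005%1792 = 1005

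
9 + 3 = 12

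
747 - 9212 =-8465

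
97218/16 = 6076 + 1/8 = 6076.12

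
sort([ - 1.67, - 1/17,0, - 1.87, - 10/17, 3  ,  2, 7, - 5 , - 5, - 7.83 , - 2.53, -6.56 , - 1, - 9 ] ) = [ - 9 , - 7.83, - 6.56, - 5, - 5, - 2.53, - 1.87,  -  1.67 , - 1 ,  -  10/17, - 1/17,0, 2,3,7]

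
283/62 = 283/62 = 4.56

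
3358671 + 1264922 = 4623593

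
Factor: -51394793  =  -79^1*650567^1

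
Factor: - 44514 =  - 2^1*3^2*2473^1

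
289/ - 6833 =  - 289/6833 = - 0.04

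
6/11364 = 1/1894 = 0.00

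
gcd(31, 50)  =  1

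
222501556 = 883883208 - 661381652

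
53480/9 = 5942 + 2/9= 5942.22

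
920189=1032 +919157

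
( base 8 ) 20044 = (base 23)FCH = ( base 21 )idh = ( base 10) 8228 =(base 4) 2000210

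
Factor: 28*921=2^2*3^1*  7^1  *307^1 = 25788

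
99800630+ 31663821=131464451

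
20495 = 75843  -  55348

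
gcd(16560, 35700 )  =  60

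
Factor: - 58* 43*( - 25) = 2^1*5^2*29^1*43^1 = 62350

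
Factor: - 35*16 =-2^4*5^1*7^1 = -560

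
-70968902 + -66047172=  - 137016074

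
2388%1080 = 228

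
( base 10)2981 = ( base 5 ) 43411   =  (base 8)5645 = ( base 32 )2t5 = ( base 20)791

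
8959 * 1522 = 13635598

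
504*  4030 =2031120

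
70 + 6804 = 6874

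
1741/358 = 4 + 309/358 = 4.86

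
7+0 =7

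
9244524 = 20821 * 444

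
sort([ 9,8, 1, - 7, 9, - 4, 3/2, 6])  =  [ - 7, - 4, 1,3/2,6,8, 9,9] 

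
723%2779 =723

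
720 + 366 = 1086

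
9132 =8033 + 1099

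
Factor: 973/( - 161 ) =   -  23^( - 1 )*139^1 = -  139/23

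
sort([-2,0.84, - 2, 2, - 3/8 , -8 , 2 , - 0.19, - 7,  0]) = [ - 8, - 7, - 2, - 2, - 3/8, - 0.19,0, 0.84, 2,2 ]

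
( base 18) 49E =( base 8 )2700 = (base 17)51A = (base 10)1472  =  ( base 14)772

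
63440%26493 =10454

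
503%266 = 237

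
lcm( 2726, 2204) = 103588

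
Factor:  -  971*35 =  - 5^1*7^1*971^1 = - 33985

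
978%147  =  96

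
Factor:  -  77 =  - 7^1*11^1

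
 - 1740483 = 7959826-9700309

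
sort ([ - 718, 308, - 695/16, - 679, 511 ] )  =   [ - 718, - 679, - 695/16, 308, 511] 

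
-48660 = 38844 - 87504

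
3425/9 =380 + 5/9 = 380.56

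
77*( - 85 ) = - 6545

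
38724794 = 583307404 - 544582610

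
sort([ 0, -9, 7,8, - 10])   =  [ - 10, - 9,0, 7, 8] 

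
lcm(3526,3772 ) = 162196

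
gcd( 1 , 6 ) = 1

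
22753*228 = 5187684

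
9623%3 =2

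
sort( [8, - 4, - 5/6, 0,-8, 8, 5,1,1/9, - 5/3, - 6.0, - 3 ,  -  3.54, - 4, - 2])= [-8,  -  6.0,  -  4, - 4, - 3.54 ,-3,-2,-5/3, - 5/6,0, 1/9, 1, 5, 8, 8]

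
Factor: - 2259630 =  - 2^1*3^3*5^1* 8369^1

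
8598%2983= 2632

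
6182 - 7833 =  -1651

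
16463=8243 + 8220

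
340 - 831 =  - 491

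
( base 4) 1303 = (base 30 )3p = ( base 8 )163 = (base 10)115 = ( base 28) 43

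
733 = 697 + 36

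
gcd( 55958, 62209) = 7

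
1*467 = 467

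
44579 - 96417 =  - 51838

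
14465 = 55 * 263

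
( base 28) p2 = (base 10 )702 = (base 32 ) LU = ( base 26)110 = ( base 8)1276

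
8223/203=40 + 103/203= 40.51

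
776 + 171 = 947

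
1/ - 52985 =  - 1 + 52984/52985 = -0.00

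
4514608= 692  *6524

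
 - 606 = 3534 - 4140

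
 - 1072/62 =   -  18 + 22/31=-17.29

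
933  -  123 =810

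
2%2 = 0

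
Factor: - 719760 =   -  2^4*3^1*5^1*2999^1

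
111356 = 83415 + 27941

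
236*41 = 9676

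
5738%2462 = 814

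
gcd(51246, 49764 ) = 78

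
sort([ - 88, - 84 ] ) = [ - 88, - 84]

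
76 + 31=107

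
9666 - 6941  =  2725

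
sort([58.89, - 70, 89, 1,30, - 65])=[- 70, - 65,1, 30, 58.89,89 ] 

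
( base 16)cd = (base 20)A5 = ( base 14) 109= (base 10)205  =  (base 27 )7G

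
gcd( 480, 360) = 120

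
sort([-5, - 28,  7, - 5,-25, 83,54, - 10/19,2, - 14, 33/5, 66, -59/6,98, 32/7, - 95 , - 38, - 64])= [ - 95, - 64, - 38, - 28, - 25 , - 14 , - 59/6,-5, - 5,-10/19, 2,32/7, 33/5,  7, 54, 66, 83, 98]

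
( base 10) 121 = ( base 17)72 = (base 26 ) 4h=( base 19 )67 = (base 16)79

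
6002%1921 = 239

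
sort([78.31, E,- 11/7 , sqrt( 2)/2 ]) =[-11/7,sqrt ( 2)/2, E, 78.31 ]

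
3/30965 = 3/30965=0.00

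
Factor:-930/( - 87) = 2^1*5^1*29^ ( - 1)*31^1 =310/29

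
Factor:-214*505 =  - 108070= -  2^1*5^1*101^1*107^1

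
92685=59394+33291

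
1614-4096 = - 2482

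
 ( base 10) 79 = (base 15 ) 54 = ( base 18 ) 47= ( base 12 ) 67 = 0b1001111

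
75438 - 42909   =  32529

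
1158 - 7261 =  - 6103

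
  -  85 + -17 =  - 102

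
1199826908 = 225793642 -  - 974033266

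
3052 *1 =3052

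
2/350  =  1/175 = 0.01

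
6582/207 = 31 +55/69 = 31.80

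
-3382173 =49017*(- 69 )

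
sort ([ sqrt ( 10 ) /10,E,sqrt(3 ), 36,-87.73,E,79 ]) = [  -  87.73,sqrt( 10) /10,sqrt (3 ),E , E,36, 79] 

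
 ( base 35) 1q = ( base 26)29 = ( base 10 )61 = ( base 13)49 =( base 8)75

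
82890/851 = 82890/851=97.40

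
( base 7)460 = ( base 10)238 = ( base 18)D4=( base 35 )6s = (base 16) ee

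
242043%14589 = 8619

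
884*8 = 7072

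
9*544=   4896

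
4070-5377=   -  1307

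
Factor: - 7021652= - 2^2 * 11^1*53^1*3011^1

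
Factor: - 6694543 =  - 31^1*215953^1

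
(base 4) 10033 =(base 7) 535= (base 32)8F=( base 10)271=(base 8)417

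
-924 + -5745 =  - 6669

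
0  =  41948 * 0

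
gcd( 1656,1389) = 3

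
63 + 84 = 147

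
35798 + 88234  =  124032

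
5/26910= 1/5382 =0.00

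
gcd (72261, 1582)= 7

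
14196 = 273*52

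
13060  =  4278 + 8782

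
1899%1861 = 38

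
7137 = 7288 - 151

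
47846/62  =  771 + 22/31 = 771.71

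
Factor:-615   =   - 3^1*5^1 *41^1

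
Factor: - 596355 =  -3^1*5^1*83^1  *479^1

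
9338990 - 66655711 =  - 57316721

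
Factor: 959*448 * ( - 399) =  - 2^6*3^1 * 7^3*19^1*137^1 = -  171423168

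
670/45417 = 670/45417 = 0.01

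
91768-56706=35062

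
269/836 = 269/836=0.32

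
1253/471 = 1253/471= 2.66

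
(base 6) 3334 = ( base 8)1412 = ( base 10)778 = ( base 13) 47B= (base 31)p3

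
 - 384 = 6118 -6502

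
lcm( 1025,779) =19475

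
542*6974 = 3779908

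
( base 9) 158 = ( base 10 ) 134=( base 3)11222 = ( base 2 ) 10000110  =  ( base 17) 7f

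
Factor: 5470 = 2^1*5^1*547^1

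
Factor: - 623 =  - 7^1*89^1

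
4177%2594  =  1583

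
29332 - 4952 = 24380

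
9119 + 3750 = 12869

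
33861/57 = 11287/19  =  594.05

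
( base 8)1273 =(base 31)mh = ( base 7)2016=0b1010111011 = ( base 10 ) 699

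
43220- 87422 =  - 44202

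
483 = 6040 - 5557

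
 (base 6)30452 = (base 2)111111100000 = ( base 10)4064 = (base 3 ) 12120112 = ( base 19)b4h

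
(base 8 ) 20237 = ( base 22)h5d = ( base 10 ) 8351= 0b10000010011111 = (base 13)3a55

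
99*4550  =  450450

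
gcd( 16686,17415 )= 81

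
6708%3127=454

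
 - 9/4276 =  - 9/4276 = - 0.00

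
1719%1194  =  525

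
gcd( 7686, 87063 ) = 3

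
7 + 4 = 11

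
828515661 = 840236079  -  11720418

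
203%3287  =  203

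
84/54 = 1  +  5/9 = 1.56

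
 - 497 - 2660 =  -  3157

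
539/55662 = 539/55662=0.01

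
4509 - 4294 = 215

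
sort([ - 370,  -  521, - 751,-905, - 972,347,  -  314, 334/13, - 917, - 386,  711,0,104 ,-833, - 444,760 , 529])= [-972, -917, - 905, - 833, - 751, - 521, - 444, - 386, - 370, - 314, 0 , 334/13 , 104, 347, 529,  711,760]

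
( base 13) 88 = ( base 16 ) 70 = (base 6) 304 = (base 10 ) 112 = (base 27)44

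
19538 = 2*9769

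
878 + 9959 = 10837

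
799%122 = 67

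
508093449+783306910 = 1291400359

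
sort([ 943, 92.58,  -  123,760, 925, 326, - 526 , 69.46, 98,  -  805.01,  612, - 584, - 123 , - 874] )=[ - 874, - 805.01, - 584 , - 526, - 123, - 123, 69.46, 92.58, 98, 326,  612, 760, 925, 943 ] 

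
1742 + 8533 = 10275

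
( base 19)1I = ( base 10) 37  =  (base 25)1c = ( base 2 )100101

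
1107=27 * 41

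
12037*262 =3153694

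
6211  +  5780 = 11991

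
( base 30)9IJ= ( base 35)72E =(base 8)20723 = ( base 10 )8659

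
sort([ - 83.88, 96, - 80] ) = [ - 83.88, - 80,96]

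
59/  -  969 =-59/969= -0.06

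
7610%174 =128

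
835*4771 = 3983785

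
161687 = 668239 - 506552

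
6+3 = 9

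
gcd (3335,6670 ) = 3335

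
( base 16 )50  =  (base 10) 80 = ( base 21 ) 3H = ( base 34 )2C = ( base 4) 1100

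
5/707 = 5/707  =  0.01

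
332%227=105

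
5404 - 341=5063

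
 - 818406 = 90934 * ( - 9)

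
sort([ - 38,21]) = [ - 38,21]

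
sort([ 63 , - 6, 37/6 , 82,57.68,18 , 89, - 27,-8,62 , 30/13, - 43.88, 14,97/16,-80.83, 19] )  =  [- 80.83, - 43.88, - 27,  -  8, - 6, 30/13,97/16,37/6, 14,18, 19,57.68,62,63,82,89] 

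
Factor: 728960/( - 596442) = -364480/298221 =- 2^6*3^( - 1 )*5^1* 7^( - 1) * 11^ (-1) * 17^1*67^1 * 1291^ ( - 1 ) 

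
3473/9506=3473/9506 = 0.37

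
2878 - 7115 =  - 4237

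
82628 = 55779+26849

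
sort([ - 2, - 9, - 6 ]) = [- 9, - 6 , - 2]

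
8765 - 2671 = 6094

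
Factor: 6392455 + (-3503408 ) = 2889047= 7^1*103^1*4007^1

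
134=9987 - 9853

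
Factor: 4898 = 2^1*31^1*79^1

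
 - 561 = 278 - 839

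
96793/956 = 101+ 237/956 =101.25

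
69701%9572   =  2697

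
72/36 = 2 = 2.00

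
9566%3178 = 32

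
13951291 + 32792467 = 46743758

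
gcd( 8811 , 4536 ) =9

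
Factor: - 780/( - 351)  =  20/9= 2^2 * 3^( - 2)*5^1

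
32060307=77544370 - 45484063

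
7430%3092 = 1246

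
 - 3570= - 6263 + 2693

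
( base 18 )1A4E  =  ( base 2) 10001111000110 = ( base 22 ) ik6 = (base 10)9158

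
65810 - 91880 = - 26070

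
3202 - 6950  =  -3748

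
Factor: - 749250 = - 2^1*3^4*5^3 *37^1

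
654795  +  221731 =876526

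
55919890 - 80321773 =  - 24401883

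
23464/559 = 41+ 545/559 = 41.97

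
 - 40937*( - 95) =3889015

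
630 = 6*105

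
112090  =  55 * 2038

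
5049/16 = 5049/16 = 315.56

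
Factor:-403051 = -11^2 * 3331^1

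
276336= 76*3636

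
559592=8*69949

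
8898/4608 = 1  +  715/768 = 1.93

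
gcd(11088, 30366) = 126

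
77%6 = 5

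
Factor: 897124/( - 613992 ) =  - 224281/153498= - 2^ (- 1)*3^ (-1)*17^1*79^1*167^1 * 25583^( -1) 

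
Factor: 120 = 2^3*3^1 *5^1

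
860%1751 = 860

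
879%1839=879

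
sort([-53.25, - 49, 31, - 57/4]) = [ - 53.25, - 49, - 57/4,  31]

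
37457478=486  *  77073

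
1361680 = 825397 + 536283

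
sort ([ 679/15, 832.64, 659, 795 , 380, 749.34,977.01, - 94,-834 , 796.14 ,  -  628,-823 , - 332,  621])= [-834  , - 823, - 628,  -  332 , -94, 679/15, 380 , 621,659 , 749.34 , 795,796.14,832.64,  977.01]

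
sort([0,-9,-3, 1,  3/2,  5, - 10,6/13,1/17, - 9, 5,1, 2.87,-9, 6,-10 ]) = [ - 10, - 10, - 9,-9,-9, - 3,0,1/17,6/13,1 , 1,3/2,2.87,5, 5,6]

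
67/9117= 67/9117= 0.01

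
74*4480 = 331520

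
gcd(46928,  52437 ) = 7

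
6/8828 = 3/4414 = 0.00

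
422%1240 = 422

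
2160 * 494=1067040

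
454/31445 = 454/31445 = 0.01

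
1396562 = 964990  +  431572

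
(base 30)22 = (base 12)52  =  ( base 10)62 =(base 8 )76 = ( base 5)222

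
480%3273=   480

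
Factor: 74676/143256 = 2^(- 1 )*7^2*47^(-1)  =  49/94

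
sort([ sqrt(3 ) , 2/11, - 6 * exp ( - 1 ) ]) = [ - 6*exp( - 1),2/11,  sqrt ( 3) ] 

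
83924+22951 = 106875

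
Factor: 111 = 3^1*37^1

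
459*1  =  459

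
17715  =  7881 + 9834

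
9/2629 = 9/2629 =0.00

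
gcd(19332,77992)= 4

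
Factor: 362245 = 5^1*13^1 *5573^1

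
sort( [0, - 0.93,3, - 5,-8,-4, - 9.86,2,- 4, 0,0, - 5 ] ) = [-9.86,-8, - 5, - 5,- 4,- 4, -0.93, 0,  0,0,2, 3]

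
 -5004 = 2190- 7194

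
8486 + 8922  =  17408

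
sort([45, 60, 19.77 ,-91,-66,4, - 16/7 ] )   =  [-91, - 66,-16/7, 4, 19.77,45, 60]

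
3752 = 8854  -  5102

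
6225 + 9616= 15841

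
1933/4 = 1933/4 = 483.25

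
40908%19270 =2368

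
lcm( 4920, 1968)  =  9840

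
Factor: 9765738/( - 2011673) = - 2^1*3^3*180847^1*2011673^( - 1)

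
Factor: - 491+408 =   -  83=- 83^1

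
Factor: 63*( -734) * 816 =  - 2^5*3^3*7^1*17^1*367^1=- 37733472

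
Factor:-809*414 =-334926 = - 2^1 * 3^2 * 23^1*809^1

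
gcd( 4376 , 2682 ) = 2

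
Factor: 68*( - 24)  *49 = - 2^5*3^1*7^2*17^1   =  -79968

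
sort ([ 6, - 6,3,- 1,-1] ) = [-6,-1,-1,3, 6] 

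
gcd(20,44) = 4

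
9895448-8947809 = 947639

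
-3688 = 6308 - 9996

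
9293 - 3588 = 5705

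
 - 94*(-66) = 6204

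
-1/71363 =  - 1/71363=- 0.00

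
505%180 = 145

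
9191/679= 1313/97 = 13.54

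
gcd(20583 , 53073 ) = 9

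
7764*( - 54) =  - 419256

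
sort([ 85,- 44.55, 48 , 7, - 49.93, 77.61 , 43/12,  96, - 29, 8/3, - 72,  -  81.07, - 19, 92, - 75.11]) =[ - 81.07, - 75.11, - 72,  -  49.93, - 44.55, - 29,- 19 , 8/3, 43/12,7, 48, 77.61, 85,92, 96]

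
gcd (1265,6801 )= 1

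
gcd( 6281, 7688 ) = 1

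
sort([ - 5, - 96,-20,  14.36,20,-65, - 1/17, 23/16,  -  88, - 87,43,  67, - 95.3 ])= [-96, - 95.3, - 88, - 87, - 65, - 20,- 5, - 1/17,23/16,14.36,20,  43,67]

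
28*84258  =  2359224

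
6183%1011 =117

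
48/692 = 12/173=0.07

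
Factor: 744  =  2^3*3^1*31^1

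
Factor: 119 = 7^1 * 17^1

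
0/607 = 0 = 0.00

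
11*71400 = 785400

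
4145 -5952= - 1807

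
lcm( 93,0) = 0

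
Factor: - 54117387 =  - 3^2 * 313^1*19211^1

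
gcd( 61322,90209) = 1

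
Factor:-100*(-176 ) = 2^6*5^2* 11^1  =  17600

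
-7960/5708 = - 2 + 864/1427= -1.39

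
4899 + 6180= 11079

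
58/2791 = 58/2791 = 0.02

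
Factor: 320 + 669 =989 =23^1 * 43^1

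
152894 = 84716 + 68178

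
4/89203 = 4/89203 = 0.00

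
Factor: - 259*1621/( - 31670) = 419839/31670= 2^( - 1)*5^( - 1)* 7^1*37^1*1621^1* 3167^( - 1 )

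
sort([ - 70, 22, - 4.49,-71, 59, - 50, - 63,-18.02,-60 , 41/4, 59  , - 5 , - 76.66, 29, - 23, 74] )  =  [ - 76.66, - 71, - 70 , - 63,-60, - 50, - 23,-18.02, - 5, - 4.49, 41/4, 22,29, 59, 59, 74 ]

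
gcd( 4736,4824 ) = 8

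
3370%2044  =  1326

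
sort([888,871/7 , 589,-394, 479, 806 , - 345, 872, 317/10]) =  [ -394, -345, 317/10, 871/7,479, 589, 806, 872, 888] 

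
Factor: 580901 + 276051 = 856952 = 2^3* 107119^1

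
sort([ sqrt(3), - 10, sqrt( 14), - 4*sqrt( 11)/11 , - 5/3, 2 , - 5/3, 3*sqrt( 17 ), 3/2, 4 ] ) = [ - 10, - 5/3,  -  5/3,  -  4*sqrt( 11) /11, 3/2,  sqrt(3), 2,sqrt(14), 4,3*sqrt( 17)] 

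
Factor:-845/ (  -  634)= 2^(-1)*5^1*13^2*317^(-1)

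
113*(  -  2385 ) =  -269505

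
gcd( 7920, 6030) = 90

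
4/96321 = 4/96321 =0.00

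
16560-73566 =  - 57006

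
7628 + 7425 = 15053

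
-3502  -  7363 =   -  10865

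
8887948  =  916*9703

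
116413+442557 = 558970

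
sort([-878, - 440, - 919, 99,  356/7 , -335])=[  -  919, - 878, - 440, - 335 , 356/7,99]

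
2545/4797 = 2545/4797=0.53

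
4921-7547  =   - 2626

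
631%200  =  31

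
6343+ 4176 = 10519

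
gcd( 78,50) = 2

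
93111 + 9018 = 102129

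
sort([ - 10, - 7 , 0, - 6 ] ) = [- 10 , - 7,-6, 0 ]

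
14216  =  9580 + 4636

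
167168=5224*32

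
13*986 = 12818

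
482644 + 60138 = 542782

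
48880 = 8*6110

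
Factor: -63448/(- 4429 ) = 616/43=2^3*  7^1*11^1*43^( - 1 )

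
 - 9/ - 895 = 9/895 =0.01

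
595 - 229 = 366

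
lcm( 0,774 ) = 0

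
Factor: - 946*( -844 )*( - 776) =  - 619577024 = - 2^6*11^1*43^1*97^1*211^1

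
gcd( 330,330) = 330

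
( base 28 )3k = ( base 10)104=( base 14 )76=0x68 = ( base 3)10212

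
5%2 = 1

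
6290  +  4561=10851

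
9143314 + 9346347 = 18489661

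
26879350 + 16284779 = 43164129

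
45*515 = 23175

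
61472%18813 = 5033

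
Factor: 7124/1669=2^2*13^1*137^1*1669^( - 1) 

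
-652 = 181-833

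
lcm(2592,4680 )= 168480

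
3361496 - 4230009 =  - 868513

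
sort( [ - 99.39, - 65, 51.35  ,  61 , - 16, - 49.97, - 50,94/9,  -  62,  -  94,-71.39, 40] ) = [ - 99.39,-94, - 71.39, - 65, - 62,  -  50, - 49.97, - 16, 94/9, 40,51.35, 61]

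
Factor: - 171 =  - 3^2*19^1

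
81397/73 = 1115+2/73 = 1115.03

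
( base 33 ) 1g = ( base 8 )61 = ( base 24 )21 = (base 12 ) 41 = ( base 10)49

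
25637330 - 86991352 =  - 61354022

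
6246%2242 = 1762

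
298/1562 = 149/781  =  0.19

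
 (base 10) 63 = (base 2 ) 111111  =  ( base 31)21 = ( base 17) 3c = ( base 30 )23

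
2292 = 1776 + 516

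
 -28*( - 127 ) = 3556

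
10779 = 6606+4173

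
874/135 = 874/135 = 6.47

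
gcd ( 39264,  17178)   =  2454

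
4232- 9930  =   - 5698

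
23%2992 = 23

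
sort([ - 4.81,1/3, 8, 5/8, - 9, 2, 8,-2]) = [ - 9, - 4.81, - 2,  1/3,5/8, 2, 8, 8 ]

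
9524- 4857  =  4667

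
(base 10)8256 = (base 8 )20100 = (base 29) 9NK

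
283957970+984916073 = 1268874043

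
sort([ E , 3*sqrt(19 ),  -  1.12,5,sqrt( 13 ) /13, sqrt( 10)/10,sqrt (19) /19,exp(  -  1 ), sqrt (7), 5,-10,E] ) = [- 10, - 1.12,  sqrt( 19 )/19,sqrt( 13 )/13,sqrt( 10 )/10, exp( - 1) , sqrt (7), E,E,5,5,3 * sqrt( 19)]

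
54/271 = 54/271 = 0.20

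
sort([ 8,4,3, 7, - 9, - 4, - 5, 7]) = [  -  9, - 5, - 4, 3, 4 , 7, 7,8 ]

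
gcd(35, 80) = 5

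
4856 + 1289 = 6145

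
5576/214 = 26 + 6/107 = 26.06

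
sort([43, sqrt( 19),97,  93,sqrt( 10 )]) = [ sqrt( 10 ), sqrt( 19) , 43,  93, 97]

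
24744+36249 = 60993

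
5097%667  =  428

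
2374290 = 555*4278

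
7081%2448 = 2185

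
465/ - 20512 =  - 465/20512=- 0.02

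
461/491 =461/491= 0.94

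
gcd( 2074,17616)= 2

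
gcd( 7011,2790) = 9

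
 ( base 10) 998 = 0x3e6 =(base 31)116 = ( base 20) 29i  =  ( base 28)17I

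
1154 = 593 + 561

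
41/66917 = 41/66917 = 0.00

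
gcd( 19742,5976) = 2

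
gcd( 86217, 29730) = 2973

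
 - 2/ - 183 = 2/183 = 0.01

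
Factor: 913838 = 2^1*383^1*1193^1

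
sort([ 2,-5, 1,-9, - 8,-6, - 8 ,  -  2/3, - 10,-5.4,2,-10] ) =[-10, - 10, - 9, - 8, - 8,-6,  -  5.4, - 5,-2/3,1,2, 2 ] 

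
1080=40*27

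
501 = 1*501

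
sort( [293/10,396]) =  [293/10,396]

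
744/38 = 19  +  11/19 = 19.58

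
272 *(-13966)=-3798752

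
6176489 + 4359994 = 10536483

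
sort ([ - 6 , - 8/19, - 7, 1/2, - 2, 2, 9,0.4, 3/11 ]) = [-7, - 6, - 2, - 8/19,3/11, 0.4, 1/2, 2, 9 ]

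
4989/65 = 4989/65 = 76.75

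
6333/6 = 2111/2= 1055.50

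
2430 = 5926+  - 3496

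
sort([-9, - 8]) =[- 9, - 8 ]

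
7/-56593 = -1 + 56586/56593= -0.00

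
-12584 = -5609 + - 6975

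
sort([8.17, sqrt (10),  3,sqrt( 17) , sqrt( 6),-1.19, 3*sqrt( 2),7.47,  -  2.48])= [ - 2.48, - 1.19,sqrt(6),  3,sqrt(10 ), sqrt( 17),  3*sqrt( 2) , 7.47,  8.17]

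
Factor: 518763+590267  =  2^1*5^1*13^1*19^1*449^1 = 1109030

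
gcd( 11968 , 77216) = 32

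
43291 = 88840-45549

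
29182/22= 14591/11  =  1326.45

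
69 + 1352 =1421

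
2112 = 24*88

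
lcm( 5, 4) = 20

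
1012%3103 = 1012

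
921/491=921/491=1.88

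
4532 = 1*4532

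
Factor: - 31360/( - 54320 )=2^3 * 7^1*97^( - 1) = 56/97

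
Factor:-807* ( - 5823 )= 3^3*269^1* 647^1 = 4699161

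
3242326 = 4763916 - 1521590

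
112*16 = 1792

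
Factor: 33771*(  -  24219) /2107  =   - 3^5* 7^ ( - 2)*13^1*23^1 * 43^( - 1)*11257^1= - 817899849/2107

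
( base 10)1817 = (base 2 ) 11100011001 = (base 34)1JF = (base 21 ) 42b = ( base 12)1075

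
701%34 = 21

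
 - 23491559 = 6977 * (-3367) 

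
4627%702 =415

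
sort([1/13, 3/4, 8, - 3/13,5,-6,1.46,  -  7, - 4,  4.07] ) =[ - 7, - 6, - 4, - 3/13, 1/13, 3/4, 1.46,4.07,  5, 8]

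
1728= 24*72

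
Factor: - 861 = -3^1*7^1*41^1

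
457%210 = 37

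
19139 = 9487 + 9652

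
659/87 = 7 + 50/87 =7.57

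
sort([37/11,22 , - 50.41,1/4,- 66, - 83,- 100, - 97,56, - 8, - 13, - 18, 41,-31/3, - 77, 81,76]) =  [ - 100, - 97, - 83, - 77, - 66, - 50.41,  -  18,-13 , - 31/3, - 8,1/4,37/11 , 22,41,56  ,  76,81 ]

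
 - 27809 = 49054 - 76863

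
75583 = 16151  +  59432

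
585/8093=585/8093 = 0.07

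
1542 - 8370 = - 6828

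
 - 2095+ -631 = -2726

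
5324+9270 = 14594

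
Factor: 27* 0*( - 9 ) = 0 = 0^1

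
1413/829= 1413/829 = 1.70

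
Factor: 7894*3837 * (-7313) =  - 2^1*3^1*71^1*103^1*1279^1 * 3947^1 = - 221505490014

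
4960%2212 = 536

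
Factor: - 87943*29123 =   -  2561163989 = - 29123^1 * 87943^1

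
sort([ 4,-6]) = [-6,4 ] 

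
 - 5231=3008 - 8239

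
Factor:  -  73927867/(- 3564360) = 2^( - 3)*3^( - 2 )* 5^(-1)*13^2 * 67^1*6529^1*9901^(  -  1)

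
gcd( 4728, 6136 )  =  8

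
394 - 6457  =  -6063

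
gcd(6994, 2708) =2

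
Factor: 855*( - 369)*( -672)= 212012640   =  2^5*3^5*5^1  *  7^1*19^1*41^1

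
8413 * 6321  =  53178573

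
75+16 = 91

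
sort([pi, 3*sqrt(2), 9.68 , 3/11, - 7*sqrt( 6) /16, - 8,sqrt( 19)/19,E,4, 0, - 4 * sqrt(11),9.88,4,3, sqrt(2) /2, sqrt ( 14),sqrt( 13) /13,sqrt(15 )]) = [ - 4*sqrt(11 ), - 8, - 7*sqrt(6 ) /16, 0, sqrt( 19 )/19,  3/11, sqrt( 13)/13,  sqrt( 2 ) /2, E,3, pi, sqrt(14), sqrt(15) , 4,4,3 * sqrt( 2 ), 9.68, 9.88 ] 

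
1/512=1/512= 0.00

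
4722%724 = 378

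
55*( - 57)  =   - 3135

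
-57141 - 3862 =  - 61003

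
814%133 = 16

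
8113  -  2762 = 5351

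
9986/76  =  4993/38 = 131.39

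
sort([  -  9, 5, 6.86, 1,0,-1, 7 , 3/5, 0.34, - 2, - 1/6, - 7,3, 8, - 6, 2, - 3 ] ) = [ - 9 ,-7, - 6, - 3,-2,-1, - 1/6, 0,0.34, 3/5,1,2, 3 , 5,  6.86,7,8 ]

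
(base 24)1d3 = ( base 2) 1101111011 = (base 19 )28h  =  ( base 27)160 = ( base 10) 891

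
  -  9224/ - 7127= 9224/7127 = 1.29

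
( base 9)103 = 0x54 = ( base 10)84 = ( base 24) 3C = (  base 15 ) 59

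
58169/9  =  6463+2/9 = 6463.22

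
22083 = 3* 7361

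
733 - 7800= - 7067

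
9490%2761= 1207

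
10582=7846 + 2736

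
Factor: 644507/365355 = 3^(  -  2)*5^( - 1)*23^ ( - 1) * 353^( - 1) * 644507^1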